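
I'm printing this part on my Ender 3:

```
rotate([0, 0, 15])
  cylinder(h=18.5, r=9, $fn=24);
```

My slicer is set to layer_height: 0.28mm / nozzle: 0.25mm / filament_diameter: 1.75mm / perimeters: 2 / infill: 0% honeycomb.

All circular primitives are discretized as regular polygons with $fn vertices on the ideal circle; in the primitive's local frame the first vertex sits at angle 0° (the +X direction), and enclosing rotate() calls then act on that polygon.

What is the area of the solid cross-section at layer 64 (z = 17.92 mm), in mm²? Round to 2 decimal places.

At z = 17.92 mm: the r=9 cylinder gives a regular 24-gon of circumradius 9 (constant along its height) (area = (24/2)·9.000²·sin(360°/24) = 251.57 mm²); (rotated 15° about Z; rotation is an isometry so areas/perimeters/island counts are preserved). Overall, the cross-section is a single solid region. Net area = 251.57 mm².

251.57 mm²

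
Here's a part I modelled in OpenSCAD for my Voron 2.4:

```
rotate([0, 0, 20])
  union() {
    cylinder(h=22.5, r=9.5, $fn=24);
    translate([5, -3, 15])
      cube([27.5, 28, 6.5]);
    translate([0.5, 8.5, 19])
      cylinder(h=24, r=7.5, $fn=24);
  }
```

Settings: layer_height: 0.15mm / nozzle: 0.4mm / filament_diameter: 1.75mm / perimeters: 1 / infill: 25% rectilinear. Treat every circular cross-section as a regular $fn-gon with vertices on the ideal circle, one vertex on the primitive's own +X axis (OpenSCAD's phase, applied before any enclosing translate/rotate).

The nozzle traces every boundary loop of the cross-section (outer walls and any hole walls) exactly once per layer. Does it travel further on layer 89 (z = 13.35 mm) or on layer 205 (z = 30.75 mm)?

Layer 89 (z = 13.35): the r=9.5 cylinder gives a regular 24-gon of circumradius 9.5 (constant along its height) (perimeter = 2·24·9.500·sin(180°/24) = 59.52 mm); the cube at (5, -3) is absent (z outside [15, 21.5]); the cylinder at (0.5, 8.5) does not reach this height (z outside [19, 43]); Taking the union: only the r=9.5 cylinder is present, so the union is just that shape — boundary = 59.52 mm; (whole slice rotated 20° about Z — lengths, areas and connectivity unchanged). So its perimeter = 59.52 mm. Layer 205 (z = 30.75): the cylinder does not reach this height (z outside [0, 22.5]); the cube at (5, -3) does not reach this height (z outside [15, 21.5]); the r=7.5 cylinder at (0.5, 8.5) contributes a regular 24-gon of circumradius 7.5 (perimeter = 2·24·7.500·sin(180°/24) = 46.99 mm); Taking the union: only the r=7.5 cylinder at (0.5, 8.5) is present, so the union is just that shape — boundary = 46.99 mm; (rotated 20° about Z; rotation is an isometry so areas/perimeters/island counts are preserved). So its perimeter = 46.99 mm. Layer 89 is larger (59.52 vs 46.99 mm).

layer 89 (z = 13.35 mm)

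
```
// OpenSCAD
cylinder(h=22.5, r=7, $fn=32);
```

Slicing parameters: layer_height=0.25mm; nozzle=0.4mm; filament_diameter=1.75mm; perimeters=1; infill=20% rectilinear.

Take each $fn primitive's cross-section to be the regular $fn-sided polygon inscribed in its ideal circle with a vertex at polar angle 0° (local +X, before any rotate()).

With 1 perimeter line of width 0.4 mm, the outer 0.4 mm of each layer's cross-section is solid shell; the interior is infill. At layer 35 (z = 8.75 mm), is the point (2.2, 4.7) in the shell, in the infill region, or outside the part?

infill

At z = 8.75 mm: the r=7 cylinder gives a regular 32-gon of circumradius 7 (constant along its height). Overall, the cross-section is a single solid region. The nearest boundary edge runs (3.89, 5.82)→(2.68, 6.47); distance from the point to it = 1.78 mm. The point is inside the cross-section and 1.78 mm from the nearest boundary — more than the 0.4 mm shell width (1 × 0.4), so it's in the infill interior.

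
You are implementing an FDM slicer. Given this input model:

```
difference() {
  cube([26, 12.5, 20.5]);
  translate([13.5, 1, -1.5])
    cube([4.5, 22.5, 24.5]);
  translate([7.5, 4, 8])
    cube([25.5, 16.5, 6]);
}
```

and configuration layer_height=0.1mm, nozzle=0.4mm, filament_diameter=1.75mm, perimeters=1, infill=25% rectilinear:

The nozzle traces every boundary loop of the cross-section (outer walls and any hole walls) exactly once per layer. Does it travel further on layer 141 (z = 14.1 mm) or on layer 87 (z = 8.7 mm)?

layer 141 (z = 14.1 mm)

Layer 141 (z = 14.1): the 26×12.5 cube contributes its full rectangle (perimeter 77.00 mm); the cube at (13.5, 1) is present — its section is the full 4.5×22.5 rectangle (perimeter 54.00 mm); the cube at (7.5, 4) is not intersected at this z (z outside [8, 14]); After the difference (first − rest): starting from the 26×12.5 cube, the 4.5×22.5 cube at (13.5, 1) partially overlaps it — only the 51.75 mm² overlap (of its 101.25 mm²) is removed, clipping the outline — boundary = 100.00 mm. So its perimeter = 100.00 mm. Layer 87 (z = 8.7): the 26×12.5 cube contributes its full rectangle (perimeter 77.00 mm); the cube at (13.5, 1) is present — its section is the full 4.5×22.5 rectangle (perimeter 54.00 mm); the cube at (7.5, 4) (footprint 25.5×16.5) is included at this height (perimeter 84.00 mm); Subtracting the remaining from the first: starting from the 26×12.5 cube, the 4.5×22.5 cube at (13.5, 1) partially overlaps it — only the 51.75 mm² overlap (of its 101.25 mm²) is removed, clipping the outline; the 25.5×16.5 cube at (7.5, 4) partially overlaps it — only the 119.00 mm² overlap (of its 420.75 mm²) is removed, clipping the outline — boundary = 83.00 mm. So its perimeter = 83.00 mm. Layer 141 is larger (100.00 vs 83.00 mm).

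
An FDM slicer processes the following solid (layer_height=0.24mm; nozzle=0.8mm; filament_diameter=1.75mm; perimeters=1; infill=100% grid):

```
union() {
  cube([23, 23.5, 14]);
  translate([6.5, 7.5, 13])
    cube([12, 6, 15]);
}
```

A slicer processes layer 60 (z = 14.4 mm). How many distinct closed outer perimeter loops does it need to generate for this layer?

1

At z = 14.4 mm: the cube is absent (z outside [0, 14]); the cube at (6.5, 7.5) is present — its section is the full 12×6 rectangle; Taking the union: only the 12×6 cube at (6.5, 7.5) is present, so the union is just that shape — 1 connected region. The result has 1 disconnected region.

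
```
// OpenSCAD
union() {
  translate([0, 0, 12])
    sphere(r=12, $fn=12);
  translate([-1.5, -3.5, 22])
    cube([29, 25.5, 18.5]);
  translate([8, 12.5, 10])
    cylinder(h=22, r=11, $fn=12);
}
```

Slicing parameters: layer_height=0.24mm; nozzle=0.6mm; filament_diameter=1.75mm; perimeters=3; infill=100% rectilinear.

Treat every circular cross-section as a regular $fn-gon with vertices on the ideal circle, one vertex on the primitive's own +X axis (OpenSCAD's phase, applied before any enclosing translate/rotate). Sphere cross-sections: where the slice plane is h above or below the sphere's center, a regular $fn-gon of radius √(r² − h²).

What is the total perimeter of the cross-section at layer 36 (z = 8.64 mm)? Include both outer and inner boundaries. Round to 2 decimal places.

71.56 mm

At z = 8.64 mm: the sphere: section is a regular 12-gon, circumradius = √(r²−h²) = √(12²−3.36²) = 11.520 (perimeter = 2·12·11.520·sin(180°/12) = 71.56 mm); the cube at (-1.5, -3.5) does not reach this height (z outside [22, 40.5]); the cylinder at (8, 12.5) does not reach this height (z outside [10, 32]); Merging all regions: only the r=12 sphere is present, so the union is just that shape — boundary = 71.56 mm. Overall, the cross-section is a single solid region. Total boundary length (outer) = 71.56 mm.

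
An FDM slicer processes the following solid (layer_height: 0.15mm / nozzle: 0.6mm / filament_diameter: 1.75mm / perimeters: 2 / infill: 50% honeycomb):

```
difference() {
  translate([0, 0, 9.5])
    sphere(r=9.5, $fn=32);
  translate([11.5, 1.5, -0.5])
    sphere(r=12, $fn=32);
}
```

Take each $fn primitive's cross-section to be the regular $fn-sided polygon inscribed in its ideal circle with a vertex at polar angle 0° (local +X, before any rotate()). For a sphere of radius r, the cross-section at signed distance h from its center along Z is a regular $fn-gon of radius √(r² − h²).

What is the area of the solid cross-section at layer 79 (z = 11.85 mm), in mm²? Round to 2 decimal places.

At z = 11.85 mm: the sphere: section is a regular 32-gon, circumradius = √(r²−h²) = √(9.5²−2.35²) = 9.205 (area = (32/2)·9.205²·sin(360°/32) = 264.47 mm²); the sphere at (11.5, 1.5) is absent (|z−center|=12.350 > r=12); After the difference (first − rest): none of the subtracted shapes is present at this height, so the r=9.5 sphere is unchanged — area = 264.47 mm². Overall, the cross-section is a single solid region. Net area = 264.47 mm².

264.47 mm²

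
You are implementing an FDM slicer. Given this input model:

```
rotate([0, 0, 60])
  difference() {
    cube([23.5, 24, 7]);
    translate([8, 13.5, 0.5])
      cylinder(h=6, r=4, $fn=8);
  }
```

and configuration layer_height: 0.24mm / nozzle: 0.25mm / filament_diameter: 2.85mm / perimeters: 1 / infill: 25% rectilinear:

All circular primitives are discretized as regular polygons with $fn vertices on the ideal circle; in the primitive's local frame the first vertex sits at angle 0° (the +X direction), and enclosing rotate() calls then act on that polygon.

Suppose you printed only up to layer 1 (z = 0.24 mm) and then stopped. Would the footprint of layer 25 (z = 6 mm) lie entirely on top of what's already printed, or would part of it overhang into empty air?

Compare the two slices. At z = 0.24: the 23.5×24 cube contributes its full rectangle (area 564.00 mm²); the cylinder at (8, 13.5) is absent (z outside [0.5, 6.5]); Subtracting the remaining from the first: none of the subtracted shapes is present at this height, so the 23.5×24 cube is unchanged — area = 564.00 mm²; (rotated 60° about Z; rotation is an isometry so areas/perimeters/island counts are preserved). At z = 6: the cube is present — its section is the full 23.5×24 rectangle (area 564.00 mm²); the r=4 cylinder at (8, 13.5) contributes a regular 8-gon of circumradius 4 (area = (8/2)·4.000²·sin(360°/8) = 45.25 mm²); After the difference (first − rest): starting from the 23.5×24 cube (564.00 mm²), the r=4 cylinder at (8, 13.5) lies wholly inside it (removes its full 45.25 mm² and its 24.49 mm outline becomes a hole wall) — area = 518.75 mm²; (whole slice rotated 60° about Z — lengths, areas and connectivity unchanged). Checking containment: the cross-section at z = 6 is a subset of the cross-section at z = 0.24.

entirely on top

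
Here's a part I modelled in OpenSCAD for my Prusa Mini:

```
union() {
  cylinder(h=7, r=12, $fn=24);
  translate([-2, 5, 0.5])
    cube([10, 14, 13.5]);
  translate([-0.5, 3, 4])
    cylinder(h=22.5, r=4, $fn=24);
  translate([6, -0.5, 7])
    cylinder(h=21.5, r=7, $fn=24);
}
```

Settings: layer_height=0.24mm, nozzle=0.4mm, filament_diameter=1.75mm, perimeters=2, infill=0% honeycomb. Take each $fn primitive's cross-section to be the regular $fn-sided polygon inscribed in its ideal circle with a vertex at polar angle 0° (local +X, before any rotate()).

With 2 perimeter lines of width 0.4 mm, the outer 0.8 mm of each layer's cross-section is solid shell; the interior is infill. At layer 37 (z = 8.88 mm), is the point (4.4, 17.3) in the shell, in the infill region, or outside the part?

infill

At z = 8.88 mm: the cylinder does not reach this height (z outside [0, 7]); the cube at (-2, 5) (footprint 10×14) is included at this height; the cylinder at (-0.5, 3): section is a regular 24-gon, circumradius r=4; the r=7 cylinder at (6, -0.5) contributes a regular 24-gon of circumradius 7; Combining (union): the regions partially overlap (shared area 32.92 mm²), so overlapping operands fuse into one piece — 1 connected region. Overall, the cross-section is a single solid region. The nearest boundary edge runs (-2.00, 19.00)→(8.00, 19.00); distance from the point to it = 1.70 mm. The point is inside the cross-section and 1.70 mm from the nearest boundary — more than the 0.8 mm shell width (2 × 0.4), so it's in the infill interior.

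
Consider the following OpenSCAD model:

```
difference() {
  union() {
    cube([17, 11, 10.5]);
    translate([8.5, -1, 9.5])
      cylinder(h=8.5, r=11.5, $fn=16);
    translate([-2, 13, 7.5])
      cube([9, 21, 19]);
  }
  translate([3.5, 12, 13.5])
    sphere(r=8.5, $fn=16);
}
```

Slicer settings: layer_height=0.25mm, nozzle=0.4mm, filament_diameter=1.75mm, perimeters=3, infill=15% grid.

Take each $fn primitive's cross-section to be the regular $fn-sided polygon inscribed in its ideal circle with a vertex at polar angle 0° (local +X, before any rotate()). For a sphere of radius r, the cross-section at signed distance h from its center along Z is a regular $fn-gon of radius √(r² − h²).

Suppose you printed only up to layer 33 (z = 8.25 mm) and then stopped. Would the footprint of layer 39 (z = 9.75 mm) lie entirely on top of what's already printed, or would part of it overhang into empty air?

Compare the two slices. At z = 8.25: the cube (footprint 17×11) is included at this height (area 187.00 mm²); the cylinder at (8.5, -1) is absent (z outside [9.5, 18]); the 9×21 cube at (-2, 13) contributes its full rectangle (area 189.00 mm²); Merging all regions: the 2 present regions are separate (no shared area or edge), so areas and boundary lengths simply add and each stays a separate island — area = 376.00 mm²; the sphere at (3.5, 12): section is a regular 16-gon, circumradius = √(r²−h²) = √(8.5²−5.25²) = 6.685 (area = (16/2)·6.685²·sin(360°/16) = 136.81 mm²); After the difference (first − rest): starting from that combined region (376.00 mm²), the r=8.5 sphere at (3.5, 12) partially overlaps it — only the 90.54 mm² overlap (of its 136.81 mm²) is removed, clipping the outline — area = 285.46 mm². At z = 9.75: the cube (footprint 17×11) is included at this height (area 187.00 mm²); the cylinder at (8.5, -1): section is a regular 16-gon, circumradius r=11.5 (area = (16/2)·11.500²·sin(360°/16) = 404.88 mm²); the 9×21 cube at (-2, 13) contributes its full rectangle (area 189.00 mm²); Taking the union: the regions partially overlap — summed areas 780.88 mm² minus the doubly-counted overlap 156.13 mm² gives 624.75 mm² — area = 624.75 mm²; the sphere at (3.5, 12): section is a regular 16-gon, circumradius = √(r²−h²) = √(8.5²−3.75²) = 7.628 (area = (16/2)·7.628²·sin(360°/16) = 178.14 mm²); Taking the first minus the rest: starting from that combined region (624.75 mm²), the r=8.5 sphere at (3.5, 12) partially overlaps it — only the 113.04 mm² overlap (of its 178.14 mm²) is removed, clipping the outline — area = 511.71 mm². Checking containment: at z = 9.75 the cross-section extends beyond the z = 8.25 cross-section by about 248.39 mm².

part overhangs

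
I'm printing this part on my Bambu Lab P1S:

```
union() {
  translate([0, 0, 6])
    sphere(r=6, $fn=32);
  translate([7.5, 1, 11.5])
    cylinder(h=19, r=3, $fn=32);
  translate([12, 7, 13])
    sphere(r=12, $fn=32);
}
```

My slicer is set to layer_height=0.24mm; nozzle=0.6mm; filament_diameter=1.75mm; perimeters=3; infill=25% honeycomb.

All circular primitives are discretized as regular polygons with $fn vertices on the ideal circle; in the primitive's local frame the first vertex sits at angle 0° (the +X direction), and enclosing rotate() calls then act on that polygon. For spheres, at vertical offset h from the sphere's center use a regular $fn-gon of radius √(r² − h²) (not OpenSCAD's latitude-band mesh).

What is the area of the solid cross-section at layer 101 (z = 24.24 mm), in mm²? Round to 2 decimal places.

At z = 24.24 mm: the sphere does not reach this height (|z−center|=18.240 > r=6); the r=3 cylinder at (7.5, 1) gives a regular 32-gon of circumradius 3 (constant along its height) (area = (32/2)·3.000²·sin(360°/32) = 28.09 mm²); the r=12 sphere at (12, 7) contributes a regular 32-gon of circumradius √(12²−11.24²) = 4.203 (area = (32/2)·4.203²·sin(360°/32) = 55.13 mm²); Taking the union: the 2 present regions are separate (no shared area or edge), so areas and boundary lengths simply add and each stays a separate island — area = 83.23 mm². Overall, the cross-section has 2 separate islands. Net area = 83.23 mm².

83.23 mm²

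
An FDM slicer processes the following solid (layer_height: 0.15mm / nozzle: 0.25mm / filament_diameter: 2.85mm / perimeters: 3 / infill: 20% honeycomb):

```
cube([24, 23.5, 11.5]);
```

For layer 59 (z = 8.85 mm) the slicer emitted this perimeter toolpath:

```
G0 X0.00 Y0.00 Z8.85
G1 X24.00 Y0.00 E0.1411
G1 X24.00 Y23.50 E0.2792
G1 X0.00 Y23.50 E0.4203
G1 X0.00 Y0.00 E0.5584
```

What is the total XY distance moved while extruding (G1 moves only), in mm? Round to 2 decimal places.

Sum the Euclidean lengths of each G1 segment: total = 95.00 mm.

95.00 mm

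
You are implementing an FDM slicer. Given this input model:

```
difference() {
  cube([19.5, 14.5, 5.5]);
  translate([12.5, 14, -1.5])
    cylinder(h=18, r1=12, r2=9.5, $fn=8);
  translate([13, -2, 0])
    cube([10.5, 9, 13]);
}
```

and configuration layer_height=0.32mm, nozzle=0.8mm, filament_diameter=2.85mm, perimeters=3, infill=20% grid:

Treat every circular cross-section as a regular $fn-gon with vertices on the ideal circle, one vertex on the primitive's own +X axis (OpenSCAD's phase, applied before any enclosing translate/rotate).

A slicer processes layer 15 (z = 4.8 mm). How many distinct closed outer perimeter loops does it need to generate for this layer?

1

At z = 4.8 mm: the cube (footprint 19.5×14.5) is included at this height; the cone at (12.5, 14) contributes a regular 8-gon of circumradius 11.125 (interpolated between r1=12 and r2=9.5 at t=0.350); the cube at (13, -2) is present — its section is the full 10.5×9 rectangle; Subtracting the remaining from the first: starting from the 19.5×14.5 cube, the cone at (12.5, 14) partially overlaps it — only the 164.25 mm² overlap (of its 350.06 mm²) is removed, clipping the outline; the 10.5×9 cube at (13, -2) partially overlaps it — only the 28.78 mm² overlap (of its 94.50 mm²) is removed, clipping the outline — 1 connected region. The result has 1 disconnected region.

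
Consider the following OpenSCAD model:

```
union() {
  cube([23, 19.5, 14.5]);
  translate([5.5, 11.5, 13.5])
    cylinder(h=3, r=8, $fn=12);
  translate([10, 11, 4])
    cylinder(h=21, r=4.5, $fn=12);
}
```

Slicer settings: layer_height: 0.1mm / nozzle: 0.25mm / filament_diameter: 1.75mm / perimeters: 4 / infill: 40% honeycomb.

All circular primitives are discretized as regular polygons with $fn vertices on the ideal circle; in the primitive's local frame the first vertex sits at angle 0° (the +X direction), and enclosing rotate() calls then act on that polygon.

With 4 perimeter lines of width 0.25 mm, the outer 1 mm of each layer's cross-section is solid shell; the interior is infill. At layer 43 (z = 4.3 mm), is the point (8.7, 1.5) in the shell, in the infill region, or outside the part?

At z = 4.3 mm: the cube is present — its section is the full 23×19.5 rectangle; the cylinder at (5.5, 11.5) does not reach this height (z outside [13.5, 16.5]); the r=4.5 cylinder at (10, 11) contributes a regular 12-gon of circumradius 4.5; Combining (union): the r=4.5 cylinder at (10, 11) lies entirely inside the 23×19.5 cube, so the union is just the 23×19.5 cube — 1 connected region. Overall, the cross-section is a single solid region. The nearest boundary edge runs (23.00, 0.00)→(0.00, 0.00); distance from the point to it = 1.50 mm. The point is inside the cross-section and 1.50 mm from the nearest boundary — more than the 1 mm shell width (4 × 0.25), so it's in the infill interior.

infill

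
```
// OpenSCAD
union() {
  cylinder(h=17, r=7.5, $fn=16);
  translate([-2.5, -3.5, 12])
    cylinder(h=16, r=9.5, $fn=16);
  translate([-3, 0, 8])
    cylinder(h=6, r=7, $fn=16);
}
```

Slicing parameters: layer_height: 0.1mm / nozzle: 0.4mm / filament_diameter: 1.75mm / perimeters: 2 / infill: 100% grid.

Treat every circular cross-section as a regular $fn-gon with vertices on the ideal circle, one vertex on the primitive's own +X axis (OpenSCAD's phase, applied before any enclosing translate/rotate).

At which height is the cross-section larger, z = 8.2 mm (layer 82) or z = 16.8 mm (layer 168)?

Layer 82 (z = 8.2): the r=7.5 cylinder contributes a regular 16-gon of circumradius 7.5 (area = (16/2)·7.500²·sin(360°/16) = 172.21 mm²); the cylinder at (-2.5, -3.5) is not intersected at this z (z outside [12, 28]); the r=7 cylinder at (-3, 0) contributes a regular 16-gon of circumradius 7 (area = (16/2)·7.000²·sin(360°/16) = 150.01 mm²); Combining (union): the regions partially overlap — summed areas 322.22 mm² minus the doubly-counted overlap 117.88 mm² gives 204.34 mm² — area = 204.34 mm². So its area = 204.34 mm². Layer 168 (z = 16.8): the r=7.5 cylinder gives a regular 16-gon of circumradius 7.5 (constant along its height) (area = (16/2)·7.500²·sin(360°/16) = 172.21 mm²); the cylinder at (-2.5, -3.5): section is a regular 16-gon, circumradius r=9.5 (area = (16/2)·9.500²·sin(360°/16) = 276.30 mm²); the cylinder at (-3, 0) does not reach this height (z outside [8, 14]); Taking the union: the regions partially overlap — summed areas 448.50 mm² minus the doubly-counted overlap 144.83 mm² gives 303.67 mm² — area = 303.67 mm². So its area = 303.67 mm². Layer 168 is larger (303.67 vs 204.34 mm²).

layer 168 (z = 16.8 mm)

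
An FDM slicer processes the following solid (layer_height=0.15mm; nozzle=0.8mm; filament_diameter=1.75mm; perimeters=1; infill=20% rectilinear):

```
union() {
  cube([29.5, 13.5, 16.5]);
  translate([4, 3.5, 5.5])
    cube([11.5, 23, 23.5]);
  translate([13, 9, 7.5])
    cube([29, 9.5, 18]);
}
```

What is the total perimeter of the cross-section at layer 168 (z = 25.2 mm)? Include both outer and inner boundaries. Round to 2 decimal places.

At z = 25.2 mm: the cube does not reach this height (z outside [0, 16.5]); the cube at (4, 3.5) (footprint 11.5×23) is included at this height (perimeter 69.00 mm); the cube at (13, 9) is present — its section is the full 29×9.5 rectangle (perimeter 77.00 mm); Merging all regions: the regions partially overlap (shared area 23.75 mm²), so the edge portions inside another operand are dropped and the merged outline is re-measured after clipping — boundary = 122.00 mm. Overall, the cross-section is a single solid region. Total boundary length (outer) = 122.00 mm.

122.00 mm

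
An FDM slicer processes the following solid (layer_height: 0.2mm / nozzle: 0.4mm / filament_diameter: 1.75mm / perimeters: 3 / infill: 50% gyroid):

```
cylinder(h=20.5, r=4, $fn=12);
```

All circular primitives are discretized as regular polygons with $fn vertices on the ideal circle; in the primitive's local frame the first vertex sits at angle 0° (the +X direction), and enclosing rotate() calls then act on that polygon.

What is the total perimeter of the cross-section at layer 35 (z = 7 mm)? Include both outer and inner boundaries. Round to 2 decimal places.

24.85 mm

At z = 7 mm: the r=4 cylinder gives a regular 12-gon of circumradius 4 (constant along its height) (perimeter = 2·12·4.000·sin(180°/12) = 24.85 mm). Overall, the cross-section is a single solid region. Total boundary length (outer) = 24.85 mm.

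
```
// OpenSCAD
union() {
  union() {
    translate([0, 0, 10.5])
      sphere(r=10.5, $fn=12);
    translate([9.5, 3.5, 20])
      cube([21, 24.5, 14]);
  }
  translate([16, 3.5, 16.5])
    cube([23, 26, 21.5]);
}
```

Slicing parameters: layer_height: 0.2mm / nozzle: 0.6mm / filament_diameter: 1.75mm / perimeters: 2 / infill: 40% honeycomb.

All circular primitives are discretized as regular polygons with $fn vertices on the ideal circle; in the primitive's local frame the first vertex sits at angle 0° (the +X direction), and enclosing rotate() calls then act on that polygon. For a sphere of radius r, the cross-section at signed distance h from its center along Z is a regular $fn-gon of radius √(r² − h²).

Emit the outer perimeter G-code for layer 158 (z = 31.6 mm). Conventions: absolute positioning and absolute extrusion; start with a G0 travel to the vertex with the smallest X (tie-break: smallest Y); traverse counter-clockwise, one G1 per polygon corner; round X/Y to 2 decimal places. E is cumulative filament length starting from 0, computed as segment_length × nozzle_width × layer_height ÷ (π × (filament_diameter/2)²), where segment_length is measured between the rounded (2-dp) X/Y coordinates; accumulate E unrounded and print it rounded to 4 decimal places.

At z = 31.6 mm: the sphere is not intersected at this z (|z−center|=21.100 > r=10.5); the 21×24.5 cube at (9.5, 3.5) contributes its full rectangle; Merging all regions: only the 21×24.5 cube at (9.5, 3.5) is present, so the union is just that shape — 1 connected region; the cube at (16, 3.5) (footprint 23×26) is included at this height; Merging all regions: the regions partially overlap (shared area 355.25 mm²), so overlapping operands fuse into one piece — 1 connected region. The outline is a single polygon with 6 vertices. Extrusion per mm of travel: 0.6 × 0.2 / (π × 0.875²) = 0.049890. Accumulating E over each segment gives final E = 5.5378.

G0 X9.50 Y3.50 Z31.60
G1 X39.00 Y3.50 E1.4718
G1 X39.00 Y29.50 E2.7689
G1 X16.00 Y29.50 E3.9164
G1 X16.00 Y28.00 E3.9912
G1 X9.50 Y28.00 E4.3155
G1 X9.50 Y3.50 E5.5378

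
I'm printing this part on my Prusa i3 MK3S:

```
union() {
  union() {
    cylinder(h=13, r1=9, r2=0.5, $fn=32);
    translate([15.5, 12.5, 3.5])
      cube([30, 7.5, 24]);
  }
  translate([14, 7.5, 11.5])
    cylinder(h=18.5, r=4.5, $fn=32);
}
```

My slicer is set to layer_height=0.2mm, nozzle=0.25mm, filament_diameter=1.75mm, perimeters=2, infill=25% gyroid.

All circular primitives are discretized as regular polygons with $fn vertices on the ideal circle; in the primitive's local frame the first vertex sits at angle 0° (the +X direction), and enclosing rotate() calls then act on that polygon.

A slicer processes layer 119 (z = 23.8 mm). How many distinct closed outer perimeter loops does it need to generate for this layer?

At z = 23.8 mm: the cone is not intersected at this z (z outside [0, 13]); the cube at (15.5, 12.5) is present — its section is the full 30×7.5 rectangle; Taking the union: only the 30×7.5 cube at (15.5, 12.5) is present, so the union is just that shape — 1 connected region; the r=4.5 cylinder at (14, 7.5) gives a regular 32-gon of circumradius 4.5 (constant along its height); Combining (union): the 2 present regions are separate (no shared area or edge), so areas and boundary lengths simply add and each stays a separate island — 2 connected regions. The result has 2 disconnected regions.

2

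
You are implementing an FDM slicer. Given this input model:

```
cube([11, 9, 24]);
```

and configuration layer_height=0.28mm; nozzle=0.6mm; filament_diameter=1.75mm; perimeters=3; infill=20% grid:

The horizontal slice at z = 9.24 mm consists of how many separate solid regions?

1

At z = 9.24 mm: the cube is present — its section is the full 11×9 rectangle. The result has 1 disconnected region.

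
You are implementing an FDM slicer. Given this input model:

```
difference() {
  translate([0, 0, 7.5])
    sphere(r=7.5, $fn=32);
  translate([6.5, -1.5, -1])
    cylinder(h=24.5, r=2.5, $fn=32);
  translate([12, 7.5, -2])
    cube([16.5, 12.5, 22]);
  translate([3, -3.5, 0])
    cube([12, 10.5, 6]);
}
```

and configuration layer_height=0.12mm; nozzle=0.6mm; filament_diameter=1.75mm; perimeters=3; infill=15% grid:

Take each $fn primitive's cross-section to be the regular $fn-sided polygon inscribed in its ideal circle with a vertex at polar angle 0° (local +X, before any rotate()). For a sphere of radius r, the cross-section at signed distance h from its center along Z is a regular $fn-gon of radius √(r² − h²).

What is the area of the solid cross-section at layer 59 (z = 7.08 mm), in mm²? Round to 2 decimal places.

At z = 7.08 mm: the r=7.5 sphere slices to a regular 32-gon of circumradius 7.488 (√(r²−h²) with h=0.42 from center) (area = (32/2)·7.488²·sin(360°/32) = 175.03 mm²); the cylinder at (6.5, -1.5): section is a regular 32-gon, circumradius r=2.5 (area = (32/2)·2.500²·sin(360°/32) = 19.51 mm²); the 16.5×12.5 cube at (12, 7.5) contributes its full rectangle (area 206.25 mm²); the cube at (3, -3.5) is absent (z outside [0, 6]); Taking the first minus the rest: starting from the r=7.5 sphere (175.03 mm²), the r=2.5 cylinder at (6.5, -1.5) partially overlaps it — only the 12.99 mm² overlap (of its 19.51 mm²) is removed, clipping the outline; the 16.5×12.5 cube at (12, 7.5) misses the remaining region (no effect) — area = 162.04 mm². Overall, the cross-section is a single solid region. Net area = 162.04 mm².

162.04 mm²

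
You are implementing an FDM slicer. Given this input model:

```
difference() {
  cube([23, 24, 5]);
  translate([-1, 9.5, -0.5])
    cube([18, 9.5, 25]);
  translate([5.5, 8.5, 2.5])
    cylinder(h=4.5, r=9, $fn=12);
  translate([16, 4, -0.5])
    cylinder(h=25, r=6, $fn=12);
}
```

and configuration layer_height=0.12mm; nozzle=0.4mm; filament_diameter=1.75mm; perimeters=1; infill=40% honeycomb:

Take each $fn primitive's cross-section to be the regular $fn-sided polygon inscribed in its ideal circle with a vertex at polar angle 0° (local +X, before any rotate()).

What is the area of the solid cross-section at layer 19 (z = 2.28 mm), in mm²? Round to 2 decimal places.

At z = 2.28 mm: the cube is present — its section is the full 23×24 rectangle (area 552.00 mm²); the cube at (-1, 9.5) is present — its section is the full 18×9.5 rectangle (area 171.00 mm²); the cylinder at (5.5, 8.5) is absent (z outside [2.5, 7]); the r=6 cylinder at (16, 4) contributes a regular 12-gon of circumradius 6 (area = (12/2)·6.000²·sin(360°/12) = 108.00 mm²); Taking the first minus the rest: starting from the 23×24 cube (552.00 mm²), the 18×9.5 cube at (-1, 9.5) partially overlaps it — only the 161.50 mm² overlap (of its 171.00 mm²) is removed, clipping the outline; the r=6 cylinder at (16, 4) partially overlaps it — only the 96.15 mm² overlap (of its 108.00 mm²) is removed, clipping the outline — area = 294.35 mm². Overall, the cross-section has 2 separate islands. Net area = 294.35 mm².

294.35 mm²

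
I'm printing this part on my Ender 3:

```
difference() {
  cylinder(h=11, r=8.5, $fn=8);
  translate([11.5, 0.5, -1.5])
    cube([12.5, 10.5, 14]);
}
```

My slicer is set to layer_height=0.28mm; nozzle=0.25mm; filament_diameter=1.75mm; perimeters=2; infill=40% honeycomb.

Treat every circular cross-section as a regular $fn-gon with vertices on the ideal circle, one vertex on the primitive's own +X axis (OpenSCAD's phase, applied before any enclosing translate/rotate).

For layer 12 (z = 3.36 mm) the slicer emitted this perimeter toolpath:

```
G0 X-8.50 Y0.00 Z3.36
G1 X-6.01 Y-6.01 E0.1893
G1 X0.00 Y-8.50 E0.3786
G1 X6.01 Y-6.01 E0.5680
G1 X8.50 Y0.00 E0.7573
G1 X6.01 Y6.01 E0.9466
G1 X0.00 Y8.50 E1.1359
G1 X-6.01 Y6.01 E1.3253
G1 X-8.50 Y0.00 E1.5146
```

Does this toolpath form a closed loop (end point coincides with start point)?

yes

Start point (G0): (-8.50, 0.00). End point (last G1): the path returns to the start — closed.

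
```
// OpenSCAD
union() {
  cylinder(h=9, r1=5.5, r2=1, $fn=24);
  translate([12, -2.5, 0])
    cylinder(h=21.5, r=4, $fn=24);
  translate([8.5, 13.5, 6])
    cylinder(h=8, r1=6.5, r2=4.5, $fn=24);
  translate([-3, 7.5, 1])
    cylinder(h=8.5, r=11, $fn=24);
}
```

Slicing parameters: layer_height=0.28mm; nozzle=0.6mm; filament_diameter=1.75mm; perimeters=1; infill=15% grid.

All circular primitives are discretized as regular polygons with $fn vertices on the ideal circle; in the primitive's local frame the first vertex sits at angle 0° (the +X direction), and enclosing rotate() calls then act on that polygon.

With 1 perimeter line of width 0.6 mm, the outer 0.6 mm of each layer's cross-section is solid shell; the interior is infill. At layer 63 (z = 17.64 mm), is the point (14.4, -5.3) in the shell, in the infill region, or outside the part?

shell

At z = 17.64 mm: the cone does not reach this height (z outside [0, 9]); the r=4 cylinder at (12, -2.5) gives a regular 24-gon of circumradius 4 (constant along its height); the cone at (8.5, 13.5) is not intersected at this z (z outside [6, 14]); the cylinder at (-3, 7.5) is not intersected at this z (z outside [1, 9.5]); Taking the union: only the r=4 cylinder at (12, -2.5) is present, so the union is just that shape — 1 connected region. Overall, the cross-section is a single solid region. The nearest boundary edge runs (14.00, -5.96)→(14.83, -5.33); distance from the point to it = 0.28 mm. The point is inside the cross-section, 0.28 mm from the nearest boundary — within the 0.6 mm shell band (1 × 0.6).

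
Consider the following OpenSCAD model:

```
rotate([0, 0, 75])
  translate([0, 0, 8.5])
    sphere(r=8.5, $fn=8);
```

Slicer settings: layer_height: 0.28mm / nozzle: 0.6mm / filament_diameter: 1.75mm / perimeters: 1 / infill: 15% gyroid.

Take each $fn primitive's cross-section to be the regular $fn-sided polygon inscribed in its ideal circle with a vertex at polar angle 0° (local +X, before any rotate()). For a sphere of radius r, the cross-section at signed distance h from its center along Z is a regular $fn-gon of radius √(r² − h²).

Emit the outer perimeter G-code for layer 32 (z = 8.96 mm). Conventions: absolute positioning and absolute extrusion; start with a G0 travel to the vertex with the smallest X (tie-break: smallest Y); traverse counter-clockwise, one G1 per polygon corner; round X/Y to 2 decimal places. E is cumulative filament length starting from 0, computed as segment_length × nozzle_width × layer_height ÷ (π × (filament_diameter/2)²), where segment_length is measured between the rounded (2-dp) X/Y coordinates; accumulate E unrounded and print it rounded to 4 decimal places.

At z = 8.96 mm: the r=8.5 sphere contributes a regular 8-gon of circumradius √(8.5²−0.46²) = 8.488; (rotated 75° about Z; rotation is an isometry so areas/perimeters/island counts are preserved). The outline is a single polygon with 8 vertices. Extrusion per mm of travel: 0.6 × 0.28 / (π × 0.875²) = 0.069846. Accumulating E over each segment gives final E = 3.6299.

G0 X-8.20 Y2.20 Z8.96
G1 X-7.35 Y-4.24 E0.4537
G1 X-2.20 Y-8.20 E0.9075
G1 X4.24 Y-7.35 E1.3612
G1 X8.20 Y-2.20 E1.8149
G1 X7.35 Y4.24 E2.2686
G1 X2.20 Y8.20 E2.7224
G1 X-4.24 Y7.35 E3.1761
G1 X-8.20 Y2.20 E3.6299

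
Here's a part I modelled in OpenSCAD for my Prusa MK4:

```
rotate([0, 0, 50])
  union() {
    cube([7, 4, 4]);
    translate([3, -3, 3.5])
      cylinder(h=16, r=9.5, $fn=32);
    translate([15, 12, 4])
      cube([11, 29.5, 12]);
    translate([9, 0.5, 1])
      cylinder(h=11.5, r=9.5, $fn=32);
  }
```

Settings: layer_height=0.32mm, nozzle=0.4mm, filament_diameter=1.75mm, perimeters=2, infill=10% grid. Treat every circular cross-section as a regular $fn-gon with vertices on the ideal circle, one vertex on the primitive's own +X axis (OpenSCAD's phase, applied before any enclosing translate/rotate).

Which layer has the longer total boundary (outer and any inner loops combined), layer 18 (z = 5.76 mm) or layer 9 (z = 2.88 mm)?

Layer 18 (z = 5.76): the cube is not intersected at this z (z outside [0, 4]); the r=9.5 cylinder at (3, -3) gives a regular 32-gon of circumradius 9.5 (constant along its height) (perimeter = 2·32·9.500·sin(180°/32) = 59.59 mm); the 11×29.5 cube at (15, 12) contributes its full rectangle (perimeter 81.00 mm); the r=9.5 cylinder at (9, 0.5) gives a regular 32-gon of circumradius 9.5 (constant along its height) (perimeter = 2·32·9.500·sin(180°/32) = 59.59 mm); Taking the union: the regions partially overlap (shared area 153.16 mm²), so the edge portions inside another operand are dropped and the merged outline is re-measured after clipping — boundary = 154.86 mm; (whole slice rotated 50° about Z — lengths, areas and connectivity unchanged). So its perimeter = 154.86 mm. Layer 9 (z = 2.88): the cube is present — its section is the full 7×4 rectangle (perimeter 22.00 mm); the cylinder at (3, -3) does not reach this height (z outside [3.5, 19.5]); the cube at (15, 12) is not intersected at this z (z outside [4, 16]); the r=9.5 cylinder at (9, 0.5) gives a regular 32-gon of circumradius 9.5 (constant along its height) (perimeter = 2·32·9.500·sin(180°/32) = 59.59 mm); Taking the union: the regions partially overlap (shared area 27.95 mm²), so the edge portions inside another operand are dropped and the merged outline is re-measured after clipping — boundary = 59.75 mm; (rotated 50° about Z; rotation is an isometry so areas/perimeters/island counts are preserved). So its perimeter = 59.75 mm. Layer 18 is larger (154.86 vs 59.75 mm).

layer 18 (z = 5.76 mm)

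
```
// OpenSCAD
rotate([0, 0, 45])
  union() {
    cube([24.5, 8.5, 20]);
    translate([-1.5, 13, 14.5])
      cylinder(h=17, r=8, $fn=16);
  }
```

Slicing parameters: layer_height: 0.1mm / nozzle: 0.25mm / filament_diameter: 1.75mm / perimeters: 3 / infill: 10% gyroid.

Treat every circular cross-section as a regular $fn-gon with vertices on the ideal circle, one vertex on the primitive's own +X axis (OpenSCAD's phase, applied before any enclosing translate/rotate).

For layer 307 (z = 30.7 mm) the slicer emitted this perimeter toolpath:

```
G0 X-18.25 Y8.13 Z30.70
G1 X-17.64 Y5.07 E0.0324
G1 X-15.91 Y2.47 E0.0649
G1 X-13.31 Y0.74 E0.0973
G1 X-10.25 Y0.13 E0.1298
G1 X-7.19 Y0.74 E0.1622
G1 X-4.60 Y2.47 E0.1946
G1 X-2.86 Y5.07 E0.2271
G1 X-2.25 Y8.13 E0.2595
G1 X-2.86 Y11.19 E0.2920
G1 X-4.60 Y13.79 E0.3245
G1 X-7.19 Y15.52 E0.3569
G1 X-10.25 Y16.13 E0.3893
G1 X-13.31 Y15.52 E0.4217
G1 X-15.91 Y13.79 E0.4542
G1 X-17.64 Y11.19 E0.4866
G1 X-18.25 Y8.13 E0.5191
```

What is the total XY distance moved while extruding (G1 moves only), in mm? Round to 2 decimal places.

49.94 mm

Sum the Euclidean lengths of each G1 segment: total = 49.94 mm.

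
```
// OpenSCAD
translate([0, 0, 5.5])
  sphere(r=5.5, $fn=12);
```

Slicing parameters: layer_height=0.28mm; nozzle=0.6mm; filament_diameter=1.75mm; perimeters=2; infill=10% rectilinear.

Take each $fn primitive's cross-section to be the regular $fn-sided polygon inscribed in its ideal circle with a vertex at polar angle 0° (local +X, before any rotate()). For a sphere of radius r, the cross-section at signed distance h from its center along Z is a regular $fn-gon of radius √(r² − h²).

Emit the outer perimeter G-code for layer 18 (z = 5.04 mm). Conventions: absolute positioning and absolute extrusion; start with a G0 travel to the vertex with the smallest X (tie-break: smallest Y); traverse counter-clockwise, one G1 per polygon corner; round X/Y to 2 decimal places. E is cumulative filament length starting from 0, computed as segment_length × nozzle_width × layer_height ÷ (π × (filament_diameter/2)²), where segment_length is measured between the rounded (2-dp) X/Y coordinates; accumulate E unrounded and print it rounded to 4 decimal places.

At z = 5.04 mm: the r=5.5 sphere contributes a regular 12-gon of circumradius √(5.5²−0.46²) = 5.481. The outline is a single polygon with 12 vertices. Extrusion per mm of travel: 0.6 × 0.28 / (π × 0.875²) = 0.069846. Accumulating E over each segment gives final E = 2.3786.

G0 X-5.48 Y0.00 Z5.04
G1 X-4.75 Y-2.74 E0.1981
G1 X-2.74 Y-4.75 E0.3966
G1 X0.00 Y-5.48 E0.5947
G1 X2.74 Y-4.75 E0.7927
G1 X4.75 Y-2.74 E0.9912
G1 X5.48 Y0.00 E1.1893
G1 X4.75 Y2.74 E1.3874
G1 X2.74 Y4.75 E1.5859
G1 X0.00 Y5.48 E1.7840
G1 X-2.74 Y4.75 E1.9820
G1 X-4.75 Y2.74 E2.1806
G1 X-5.48 Y0.00 E2.3786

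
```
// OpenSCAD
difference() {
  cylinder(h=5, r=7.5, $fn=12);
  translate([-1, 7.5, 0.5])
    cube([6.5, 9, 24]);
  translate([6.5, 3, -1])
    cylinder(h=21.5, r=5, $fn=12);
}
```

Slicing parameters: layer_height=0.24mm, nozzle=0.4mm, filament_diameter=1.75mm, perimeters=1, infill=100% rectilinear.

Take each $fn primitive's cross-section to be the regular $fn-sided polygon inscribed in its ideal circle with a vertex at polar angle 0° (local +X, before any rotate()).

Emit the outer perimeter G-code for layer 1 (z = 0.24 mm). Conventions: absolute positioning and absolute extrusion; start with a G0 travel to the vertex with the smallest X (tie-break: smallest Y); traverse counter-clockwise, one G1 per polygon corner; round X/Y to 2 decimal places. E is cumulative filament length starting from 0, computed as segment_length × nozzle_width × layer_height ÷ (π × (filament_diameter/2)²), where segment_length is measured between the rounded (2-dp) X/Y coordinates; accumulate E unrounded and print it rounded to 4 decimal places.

G0 X-7.50 Y0.00 Z0.24
G1 X-6.50 Y-3.75 E0.1549
G1 X-3.75 Y-6.50 E0.3101
G1 X0.00 Y-7.50 E0.4650
G1 X3.75 Y-6.50 E0.6199
G1 X6.50 Y-3.75 E0.7751
G1 X7.00 Y-1.87 E0.8528
G1 X6.50 Y-2.00 E0.8734
G1 X4.00 Y-1.33 E0.9767
G1 X2.17 Y0.50 E1.0800
G1 X1.50 Y3.00 E1.1833
G1 X2.17 Y5.50 E1.2866
G1 X3.29 Y6.62 E1.3498
G1 X0.00 Y7.50 E1.4858
G1 X-3.75 Y6.50 E1.6407
G1 X-6.50 Y3.75 E1.7959
G1 X-7.50 Y0.00 E1.9508

At z = 0.24 mm: the r=7.5 cylinder gives a regular 12-gon of circumradius 7.5 (constant along its height); the cube at (-1, 7.5) is not intersected at this z (z outside [0.5, 24.5]); the r=5 cylinder at (6.5, 3) contributes a regular 12-gon of circumradius 5; After the difference (first − rest): starting from the r=7.5 cylinder, the r=5 cylinder at (6.5, 3) partially overlaps it — only the 33.78 mm² overlap (of its 75.00 mm²) is removed, clipping the outline — 1 connected region. The outline is a single polygon with 16 vertices. Extrusion per mm of travel: 0.4 × 0.24 / (π × 0.875²) = 0.039912. Accumulating E over each segment gives final E = 1.9508.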